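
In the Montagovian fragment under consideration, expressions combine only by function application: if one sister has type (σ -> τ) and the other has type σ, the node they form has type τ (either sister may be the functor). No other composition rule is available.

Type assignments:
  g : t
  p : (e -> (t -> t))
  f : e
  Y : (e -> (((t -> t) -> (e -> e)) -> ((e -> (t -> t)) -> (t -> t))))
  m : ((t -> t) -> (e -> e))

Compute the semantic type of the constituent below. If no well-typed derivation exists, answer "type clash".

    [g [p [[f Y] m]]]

[f Y]: Y is (e -> (((t -> t) -> (e -> e)) -> ((e -> (t -> t)) -> (t -> t)))), f is e; result (((t -> t) -> (e -> e)) -> ((e -> (t -> t)) -> (t -> t))).
[[f Y] m]: [f Y] is (((t -> t) -> (e -> e)) -> ((e -> (t -> t)) -> (t -> t))), m is ((t -> t) -> (e -> e)); result ((e -> (t -> t)) -> (t -> t)).
[p [[f Y] m]]: [[f Y] m] is ((e -> (t -> t)) -> (t -> t)), p is (e -> (t -> t)); result (t -> t).
[g [p [[f Y] m]]]: [p [[f Y] m]] is (t -> t), g is t; result t.

t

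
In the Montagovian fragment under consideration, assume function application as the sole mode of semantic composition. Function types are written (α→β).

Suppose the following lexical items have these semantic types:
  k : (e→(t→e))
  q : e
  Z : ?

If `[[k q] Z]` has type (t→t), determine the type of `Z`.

[[k q] Z] is required to be (t→t). [k q] : (t→e) cannot yield (t→t) as functor, so Z : ((t→e)→(t→t)).

((t→e)→(t→t))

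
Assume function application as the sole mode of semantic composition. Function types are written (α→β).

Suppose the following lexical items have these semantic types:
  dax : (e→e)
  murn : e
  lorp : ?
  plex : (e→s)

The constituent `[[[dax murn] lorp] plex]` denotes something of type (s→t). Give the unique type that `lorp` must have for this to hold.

For [[[dax murn] lorp] plex] to have type (s→t) with plex of type (e→s), [[dax murn] lorp] must be the function: [[dax murn] lorp] : ((e→s)→(s→t)).
For [[dax murn] lorp] to have type ((e→s)→(s→t)) with [dax murn] of type e, lorp must be the function: lorp : (e→((e→s)→(s→t))).

(e→((e→s)→(s→t)))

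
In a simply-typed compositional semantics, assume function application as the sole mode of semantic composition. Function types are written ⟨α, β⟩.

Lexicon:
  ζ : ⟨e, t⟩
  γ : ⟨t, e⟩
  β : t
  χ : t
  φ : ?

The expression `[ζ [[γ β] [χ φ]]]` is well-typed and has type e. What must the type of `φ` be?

[ζ [[γ β] [χ φ]]] is required to be e. ζ : ⟨e, t⟩ cannot yield e as functor, so [[γ β] [χ φ]] : ⟨⟨e, t⟩, e⟩.
[[γ β] [χ φ]] is required to be ⟨⟨e, t⟩, e⟩. [γ β] : e cannot yield ⟨⟨e, t⟩, e⟩ as functor, so [χ φ] : ⟨e, ⟨⟨e, t⟩, e⟩⟩.
[χ φ] is required to be ⟨e, ⟨⟨e, t⟩, e⟩⟩. χ : t cannot yield ⟨e, ⟨⟨e, t⟩, e⟩⟩ as functor, so φ : ⟨t, ⟨e, ⟨⟨e, t⟩, e⟩⟩⟩.

⟨t, ⟨e, ⟨⟨e, t⟩, e⟩⟩⟩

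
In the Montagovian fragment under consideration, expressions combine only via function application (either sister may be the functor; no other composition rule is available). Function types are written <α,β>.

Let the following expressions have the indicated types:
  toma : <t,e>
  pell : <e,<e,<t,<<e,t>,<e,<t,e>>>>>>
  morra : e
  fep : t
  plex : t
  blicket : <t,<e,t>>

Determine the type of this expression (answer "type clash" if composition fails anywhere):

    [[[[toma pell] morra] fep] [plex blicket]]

type clash

[toma pell]: <t,e> with <e,<e,<t,<<e,t>,<e,<t,e>>>>>> — neither is a function whose domain matches the other; composition fails here.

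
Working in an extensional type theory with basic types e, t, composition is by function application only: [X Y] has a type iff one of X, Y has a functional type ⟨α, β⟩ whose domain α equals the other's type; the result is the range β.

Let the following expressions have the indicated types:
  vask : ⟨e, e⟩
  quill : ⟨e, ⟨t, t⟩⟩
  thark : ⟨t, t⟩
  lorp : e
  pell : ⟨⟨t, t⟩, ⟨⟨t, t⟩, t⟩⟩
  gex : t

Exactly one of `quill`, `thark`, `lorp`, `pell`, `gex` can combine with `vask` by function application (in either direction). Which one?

quill : ⟨e, ⟨t, t⟩⟩ — no; vask wants e, and quill wants e.
thark : ⟨t, t⟩ — no; vask wants e, and thark wants t.
lorp — combines: vask : ⟨e, e⟩ takes lorp : e as argument, giving e.
pell : ⟨⟨t, t⟩, ⟨⟨t, t⟩, t⟩⟩ — no; vask wants e, and pell wants ⟨t, t⟩.
gex : t — no; vask wants e, and gex wants nothing (atomic).

lorp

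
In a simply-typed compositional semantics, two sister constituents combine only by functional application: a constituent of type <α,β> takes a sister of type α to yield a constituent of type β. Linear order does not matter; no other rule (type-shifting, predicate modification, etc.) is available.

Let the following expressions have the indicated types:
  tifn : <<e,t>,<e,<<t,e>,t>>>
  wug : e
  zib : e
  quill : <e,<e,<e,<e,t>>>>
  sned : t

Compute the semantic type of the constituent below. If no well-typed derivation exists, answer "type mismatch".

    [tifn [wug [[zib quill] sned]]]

type mismatch

[zib quill] — quill of type <e,<e,<e,<e,t>>>> combines with zib of type e: type <e,<e,<e,t>>>.
[[zib quill] sned]: <e,<e,<e,t>>> with t — neither is a function whose domain matches the other; composition fails here.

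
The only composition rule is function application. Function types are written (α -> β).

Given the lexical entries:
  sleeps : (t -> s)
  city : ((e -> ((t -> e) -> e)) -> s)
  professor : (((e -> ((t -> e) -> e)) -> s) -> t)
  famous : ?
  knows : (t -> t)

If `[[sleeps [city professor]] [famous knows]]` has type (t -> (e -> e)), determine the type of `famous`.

((t -> t) -> (s -> (t -> (e -> e))))

For [[sleeps [city professor]] [famous knows]] to have type (t -> (e -> e)) with [sleeps [city professor]] of type s, [famous knows] must be the function: [famous knows] : (s -> (t -> (e -> e))).
For [famous knows] to have type (s -> (t -> (e -> e))) with knows of type (t -> t), famous must be the function: famous : ((t -> t) -> (s -> (t -> (e -> e)))).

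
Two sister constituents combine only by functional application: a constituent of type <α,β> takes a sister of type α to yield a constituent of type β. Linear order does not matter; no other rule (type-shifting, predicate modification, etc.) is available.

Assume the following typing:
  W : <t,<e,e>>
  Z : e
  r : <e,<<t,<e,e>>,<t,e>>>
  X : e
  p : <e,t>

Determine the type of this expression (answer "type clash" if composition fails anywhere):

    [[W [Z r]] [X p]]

e

[Z r]: <e,<<t,<e,e>>,<t,e>>> applied to e yields <<t,<e,e>>,<t,e>>.
[W [Z r]]: <<t,<e,e>>,<t,e>> applied to <t,<e,e>> yields <t,e>.
[X p]: <e,t> applied to e yields t.
[[W [Z r]] [X p]]: <t,e> applied to t yields e.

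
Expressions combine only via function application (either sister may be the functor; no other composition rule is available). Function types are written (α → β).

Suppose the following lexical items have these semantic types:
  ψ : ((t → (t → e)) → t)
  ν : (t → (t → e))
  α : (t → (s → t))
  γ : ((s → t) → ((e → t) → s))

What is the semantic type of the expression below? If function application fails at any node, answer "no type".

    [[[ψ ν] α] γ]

[ψ ν]: ((t → (t → e)) → t) applied to (t → (t → e)) yields t.
[[ψ ν] α]: (t → (s → t)) applied to t yields (s → t).
[[[ψ ν] α] γ]: ((s → t) → ((e → t) → s)) applied to (s → t) yields ((e → t) → s).

((e → t) → s)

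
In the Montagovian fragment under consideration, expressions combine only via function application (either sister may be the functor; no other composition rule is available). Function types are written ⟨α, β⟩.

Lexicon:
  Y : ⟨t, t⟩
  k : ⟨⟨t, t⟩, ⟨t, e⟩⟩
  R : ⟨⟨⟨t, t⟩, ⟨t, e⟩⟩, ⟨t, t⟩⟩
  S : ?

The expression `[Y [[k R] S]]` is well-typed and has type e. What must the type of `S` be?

[Y [[k R] S]] must have type e. The sister Y has type ⟨t, t⟩; that is not a function onto e, so [[k R] S] must be the functor, of type ⟨⟨t, t⟩, e⟩.
[[k R] S] must have type ⟨⟨t, t⟩, e⟩. The sister [k R] has type ⟨t, t⟩; that is not a function onto ⟨⟨t, t⟩, e⟩, so S must be the functor, of type ⟨⟨t, t⟩, ⟨⟨t, t⟩, e⟩⟩.

⟨⟨t, t⟩, ⟨⟨t, t⟩, e⟩⟩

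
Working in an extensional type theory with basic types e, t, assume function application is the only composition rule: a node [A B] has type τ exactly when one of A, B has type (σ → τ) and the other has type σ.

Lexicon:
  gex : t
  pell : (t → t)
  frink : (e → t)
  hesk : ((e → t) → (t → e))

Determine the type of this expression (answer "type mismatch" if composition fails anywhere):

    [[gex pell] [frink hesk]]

e

At [gex pell], pell : (t → t) takes gex : t, giving t.
At [frink hesk], hesk : ((e → t) → (t → e)) takes frink : (e → t), giving (t → e).
At [[gex pell] [frink hesk]], [frink hesk] : (t → e) takes [gex pell] : t, giving e.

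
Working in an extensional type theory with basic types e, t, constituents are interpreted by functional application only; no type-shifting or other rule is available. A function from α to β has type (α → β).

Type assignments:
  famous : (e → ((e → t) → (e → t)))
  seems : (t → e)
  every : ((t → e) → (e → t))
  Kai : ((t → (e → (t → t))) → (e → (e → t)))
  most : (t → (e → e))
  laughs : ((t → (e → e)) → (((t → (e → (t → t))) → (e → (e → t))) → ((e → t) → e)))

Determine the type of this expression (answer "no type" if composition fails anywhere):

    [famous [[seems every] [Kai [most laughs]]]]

[seems every] — every of type ((t → e) → (e → t)) combines with seems of type (t → e): type (e → t).
[most laughs] — laughs of type ((t → (e → e)) → (((t → (e → (t → t))) → (e → (e → t))) → ((e → t) → e))) combines with most of type (t → (e → e)): type (((t → (e → (t → t))) → (e → (e → t))) → ((e → t) → e)).
[Kai [most laughs]] — [most laughs] of type (((t → (e → (t → t))) → (e → (e → t))) → ((e → t) → e)) combines with Kai of type ((t → (e → (t → t))) → (e → (e → t))): type ((e → t) → e).
[[seems every] [Kai [most laughs]]] — [Kai [most laughs]] of type ((e → t) → e) combines with [seems every] of type (e → t): type e.
[famous [[seems every] [Kai [most laughs]]]] — famous of type (e → ((e → t) → (e → t))) combines with [[seems every] [Kai [most laughs]]] of type e: type ((e → t) → (e → t)).

((e → t) → (e → t))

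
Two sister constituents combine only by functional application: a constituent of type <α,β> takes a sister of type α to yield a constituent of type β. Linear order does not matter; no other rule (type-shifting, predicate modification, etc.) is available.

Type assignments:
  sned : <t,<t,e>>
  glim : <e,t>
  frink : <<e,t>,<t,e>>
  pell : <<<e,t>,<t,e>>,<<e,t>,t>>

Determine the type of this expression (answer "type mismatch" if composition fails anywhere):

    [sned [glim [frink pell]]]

At [frink pell], pell : <<<e,t>,<t,e>>,<<e,t>,t>> takes frink : <<e,t>,<t,e>>, giving <<e,t>,t>.
At [glim [frink pell]], [frink pell] : <<e,t>,t> takes glim : <e,t>, giving t.
At [sned [glim [frink pell]]], sned : <t,<t,e>> takes [glim [frink pell]] : t, giving <t,e>.

<t,e>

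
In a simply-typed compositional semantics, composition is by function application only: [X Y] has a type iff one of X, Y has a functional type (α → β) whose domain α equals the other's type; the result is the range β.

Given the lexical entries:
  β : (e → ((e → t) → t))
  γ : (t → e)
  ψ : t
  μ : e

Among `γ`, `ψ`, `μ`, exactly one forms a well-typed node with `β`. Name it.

μ

γ : (t → e) — no; β wants e, and γ wants t.
ψ : t — no; β wants e, and ψ wants nothing (atomic).
μ — combines: β : (e → ((e → t) → t)) takes μ : e as argument, giving ((e → t) → t).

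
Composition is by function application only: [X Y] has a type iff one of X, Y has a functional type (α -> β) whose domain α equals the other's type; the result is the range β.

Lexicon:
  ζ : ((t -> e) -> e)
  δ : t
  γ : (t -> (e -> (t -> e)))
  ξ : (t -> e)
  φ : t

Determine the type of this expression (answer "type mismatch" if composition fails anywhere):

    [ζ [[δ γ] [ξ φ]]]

[δ γ] — γ of type (t -> (e -> (t -> e))) combines with δ of type t: type (e -> (t -> e)).
[ξ φ] — ξ of type (t -> e) combines with φ of type t: type e.
[[δ γ] [ξ φ]] — [δ γ] of type (e -> (t -> e)) combines with [ξ φ] of type e: type (t -> e).
[ζ [[δ γ] [ξ φ]]] — ζ of type ((t -> e) -> e) combines with [[δ γ] [ξ φ]] of type (t -> e): type e.

e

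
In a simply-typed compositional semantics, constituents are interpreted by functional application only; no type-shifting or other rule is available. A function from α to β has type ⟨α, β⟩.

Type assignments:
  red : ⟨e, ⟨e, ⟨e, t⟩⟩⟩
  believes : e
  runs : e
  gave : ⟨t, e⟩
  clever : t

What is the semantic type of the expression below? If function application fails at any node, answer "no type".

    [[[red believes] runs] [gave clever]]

t

[red believes] — red of type ⟨e, ⟨e, ⟨e, t⟩⟩⟩ combines with believes of type e: type ⟨e, ⟨e, t⟩⟩.
[[red believes] runs] — [red believes] of type ⟨e, ⟨e, t⟩⟩ combines with runs of type e: type ⟨e, t⟩.
[gave clever] — gave of type ⟨t, e⟩ combines with clever of type t: type e.
[[[red believes] runs] [gave clever]] — [[red believes] runs] of type ⟨e, t⟩ combines with [gave clever] of type e: type t.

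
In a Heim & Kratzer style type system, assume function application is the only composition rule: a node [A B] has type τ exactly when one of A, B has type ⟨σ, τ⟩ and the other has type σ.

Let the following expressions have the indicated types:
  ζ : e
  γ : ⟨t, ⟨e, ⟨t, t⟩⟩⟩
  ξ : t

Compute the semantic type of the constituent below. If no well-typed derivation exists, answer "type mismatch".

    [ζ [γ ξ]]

⟨t, t⟩

[γ ξ]: γ is ⟨t, ⟨e, ⟨t, t⟩⟩⟩, ξ is t; result ⟨e, ⟨t, t⟩⟩.
[ζ [γ ξ]]: [γ ξ] is ⟨e, ⟨t, t⟩⟩, ζ is e; result ⟨t, t⟩.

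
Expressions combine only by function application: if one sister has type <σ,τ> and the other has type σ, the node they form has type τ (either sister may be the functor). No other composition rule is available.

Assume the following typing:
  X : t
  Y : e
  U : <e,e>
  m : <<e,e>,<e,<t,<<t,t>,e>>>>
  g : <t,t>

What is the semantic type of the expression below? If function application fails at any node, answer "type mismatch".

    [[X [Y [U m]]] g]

e

At [U m], m : <<e,e>,<e,<t,<<t,t>,e>>>> takes U : <e,e>, giving <e,<t,<<t,t>,e>>>.
At [Y [U m]], [U m] : <e,<t,<<t,t>,e>>> takes Y : e, giving <t,<<t,t>,e>>.
At [X [Y [U m]]], [Y [U m]] : <t,<<t,t>,e>> takes X : t, giving <<t,t>,e>.
At [[X [Y [U m]]] g], [X [Y [U m]]] : <<t,t>,e> takes g : <t,t>, giving e.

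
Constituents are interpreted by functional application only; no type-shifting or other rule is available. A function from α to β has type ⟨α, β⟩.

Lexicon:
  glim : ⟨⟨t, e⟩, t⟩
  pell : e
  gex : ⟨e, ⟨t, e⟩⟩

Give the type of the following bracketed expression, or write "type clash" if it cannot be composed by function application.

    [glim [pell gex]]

[pell gex]: gex is ⟨e, ⟨t, e⟩⟩, pell is e; result ⟨t, e⟩.
[glim [pell gex]]: glim is ⟨⟨t, e⟩, t⟩, [pell gex] is ⟨t, e⟩; result t.

t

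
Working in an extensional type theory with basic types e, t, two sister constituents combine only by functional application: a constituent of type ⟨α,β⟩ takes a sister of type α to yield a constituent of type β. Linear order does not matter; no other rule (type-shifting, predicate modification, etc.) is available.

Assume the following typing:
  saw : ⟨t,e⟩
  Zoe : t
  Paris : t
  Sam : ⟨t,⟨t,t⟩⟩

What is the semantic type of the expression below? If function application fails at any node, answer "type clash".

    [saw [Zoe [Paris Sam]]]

e

[Paris Sam] — Sam of type ⟨t,⟨t,t⟩⟩ combines with Paris of type t: type ⟨t,t⟩.
[Zoe [Paris Sam]] — [Paris Sam] of type ⟨t,t⟩ combines with Zoe of type t: type t.
[saw [Zoe [Paris Sam]]] — saw of type ⟨t,e⟩ combines with [Zoe [Paris Sam]] of type t: type e.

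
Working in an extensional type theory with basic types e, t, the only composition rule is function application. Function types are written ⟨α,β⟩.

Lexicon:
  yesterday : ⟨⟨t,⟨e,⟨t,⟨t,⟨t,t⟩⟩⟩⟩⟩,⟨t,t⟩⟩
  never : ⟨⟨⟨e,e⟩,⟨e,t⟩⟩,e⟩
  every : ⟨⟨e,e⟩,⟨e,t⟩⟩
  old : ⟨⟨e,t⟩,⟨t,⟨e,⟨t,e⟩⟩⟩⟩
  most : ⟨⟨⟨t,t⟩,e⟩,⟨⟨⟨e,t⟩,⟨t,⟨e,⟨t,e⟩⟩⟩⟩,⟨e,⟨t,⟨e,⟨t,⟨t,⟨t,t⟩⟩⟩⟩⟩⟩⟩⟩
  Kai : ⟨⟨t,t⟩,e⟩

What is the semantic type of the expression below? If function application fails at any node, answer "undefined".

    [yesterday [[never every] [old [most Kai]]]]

⟨t,t⟩

At [never every], never : ⟨⟨⟨e,e⟩,⟨e,t⟩⟩,e⟩ takes every : ⟨⟨e,e⟩,⟨e,t⟩⟩, giving e.
At [most Kai], most : ⟨⟨⟨t,t⟩,e⟩,⟨⟨⟨e,t⟩,⟨t,⟨e,⟨t,e⟩⟩⟩⟩,⟨e,⟨t,⟨e,⟨t,⟨t,⟨t,t⟩⟩⟩⟩⟩⟩⟩⟩ takes Kai : ⟨⟨t,t⟩,e⟩, giving ⟨⟨⟨e,t⟩,⟨t,⟨e,⟨t,e⟩⟩⟩⟩,⟨e,⟨t,⟨e,⟨t,⟨t,⟨t,t⟩⟩⟩⟩⟩⟩⟩.
At [old [most Kai]], [most Kai] : ⟨⟨⟨e,t⟩,⟨t,⟨e,⟨t,e⟩⟩⟩⟩,⟨e,⟨t,⟨e,⟨t,⟨t,⟨t,t⟩⟩⟩⟩⟩⟩⟩ takes old : ⟨⟨e,t⟩,⟨t,⟨e,⟨t,e⟩⟩⟩⟩, giving ⟨e,⟨t,⟨e,⟨t,⟨t,⟨t,t⟩⟩⟩⟩⟩⟩.
At [[never every] [old [most Kai]]], [old [most Kai]] : ⟨e,⟨t,⟨e,⟨t,⟨t,⟨t,t⟩⟩⟩⟩⟩⟩ takes [never every] : e, giving ⟨t,⟨e,⟨t,⟨t,⟨t,t⟩⟩⟩⟩⟩.
At [yesterday [[never every] [old [most Kai]]]], yesterday : ⟨⟨t,⟨e,⟨t,⟨t,⟨t,t⟩⟩⟩⟩⟩,⟨t,t⟩⟩ takes [[never every] [old [most Kai]]] : ⟨t,⟨e,⟨t,⟨t,⟨t,t⟩⟩⟩⟩⟩, giving ⟨t,t⟩.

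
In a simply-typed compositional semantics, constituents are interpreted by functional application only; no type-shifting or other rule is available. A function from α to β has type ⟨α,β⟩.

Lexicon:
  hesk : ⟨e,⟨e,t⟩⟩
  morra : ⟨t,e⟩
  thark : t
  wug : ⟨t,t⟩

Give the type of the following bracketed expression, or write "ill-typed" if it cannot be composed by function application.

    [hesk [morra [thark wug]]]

⟨e,t⟩

[thark wug]: ⟨t,t⟩ applied to t yields t.
[morra [thark wug]]: ⟨t,e⟩ applied to t yields e.
[hesk [morra [thark wug]]]: ⟨e,⟨e,t⟩⟩ applied to e yields ⟨e,t⟩.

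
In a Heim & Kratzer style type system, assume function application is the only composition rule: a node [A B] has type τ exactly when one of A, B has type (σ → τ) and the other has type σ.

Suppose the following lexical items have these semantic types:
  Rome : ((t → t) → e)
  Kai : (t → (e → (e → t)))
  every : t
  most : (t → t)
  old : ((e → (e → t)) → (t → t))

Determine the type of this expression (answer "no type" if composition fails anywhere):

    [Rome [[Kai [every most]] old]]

[every most]: (t → t) applied to t yields t.
[Kai [every most]]: (t → (e → (e → t))) applied to t yields (e → (e → t)).
[[Kai [every most]] old]: ((e → (e → t)) → (t → t)) applied to (e → (e → t)) yields (t → t).
[Rome [[Kai [every most]] old]]: ((t → t) → e) applied to (t → t) yields e.

e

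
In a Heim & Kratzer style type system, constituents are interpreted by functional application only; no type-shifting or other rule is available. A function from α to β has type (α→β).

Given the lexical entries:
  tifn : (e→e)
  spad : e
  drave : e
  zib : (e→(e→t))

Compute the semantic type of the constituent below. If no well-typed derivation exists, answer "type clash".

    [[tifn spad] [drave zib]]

t

[tifn spad]: tifn is (e→e), spad is e; result e.
[drave zib]: zib is (e→(e→t)), drave is e; result (e→t).
[[tifn spad] [drave zib]]: [drave zib] is (e→t), [tifn spad] is e; result t.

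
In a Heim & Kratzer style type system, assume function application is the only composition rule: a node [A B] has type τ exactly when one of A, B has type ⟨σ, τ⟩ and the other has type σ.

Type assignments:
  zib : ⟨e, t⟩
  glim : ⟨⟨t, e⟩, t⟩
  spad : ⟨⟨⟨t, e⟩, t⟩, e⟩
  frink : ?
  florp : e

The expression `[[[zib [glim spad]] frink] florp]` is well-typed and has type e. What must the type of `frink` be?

⟨t, ⟨e, e⟩⟩

[[[zib [glim spad]] frink] florp] must have type e. The sister florp has type e; that is not a function onto e, so [[zib [glim spad]] frink] must be the functor, of type ⟨e, e⟩.
[[zib [glim spad]] frink] must have type ⟨e, e⟩. The sister [zib [glim spad]] has type t; that is not a function onto ⟨e, e⟩, so frink must be the functor, of type ⟨t, ⟨e, e⟩⟩.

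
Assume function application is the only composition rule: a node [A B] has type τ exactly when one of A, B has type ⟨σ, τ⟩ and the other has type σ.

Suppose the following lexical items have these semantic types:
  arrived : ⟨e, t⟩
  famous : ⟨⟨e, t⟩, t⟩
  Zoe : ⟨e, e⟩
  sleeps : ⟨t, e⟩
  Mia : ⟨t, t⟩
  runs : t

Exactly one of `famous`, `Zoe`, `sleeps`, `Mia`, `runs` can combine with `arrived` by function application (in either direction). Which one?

famous

famous — combines: famous : ⟨⟨e, t⟩, t⟩ takes arrived : ⟨e, t⟩ as argument, giving t.
Zoe : ⟨e, e⟩ — does not combine with arrived.
sleeps : ⟨t, e⟩ — does not combine with arrived.
Mia : ⟨t, t⟩ — does not combine with arrived.
runs : t — does not combine with arrived.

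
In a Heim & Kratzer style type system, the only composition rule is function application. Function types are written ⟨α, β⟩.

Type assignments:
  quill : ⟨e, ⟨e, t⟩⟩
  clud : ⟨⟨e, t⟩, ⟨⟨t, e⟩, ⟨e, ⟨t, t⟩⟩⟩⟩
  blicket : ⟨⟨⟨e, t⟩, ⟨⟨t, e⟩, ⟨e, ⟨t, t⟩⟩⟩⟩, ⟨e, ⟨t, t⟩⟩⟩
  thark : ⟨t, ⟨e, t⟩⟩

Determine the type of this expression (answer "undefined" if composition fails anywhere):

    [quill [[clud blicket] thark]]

[clud blicket] — blicket of type ⟨⟨⟨e, t⟩, ⟨⟨t, e⟩, ⟨e, ⟨t, t⟩⟩⟩⟩, ⟨e, ⟨t, t⟩⟩⟩ combines with clud of type ⟨⟨e, t⟩, ⟨⟨t, e⟩, ⟨e, ⟨t, t⟩⟩⟩⟩: type ⟨e, ⟨t, t⟩⟩.
[[clud blicket] thark]: ⟨e, ⟨t, t⟩⟩ and ⟨t, ⟨e, t⟩⟩ cannot combine by function application — type clash.

undefined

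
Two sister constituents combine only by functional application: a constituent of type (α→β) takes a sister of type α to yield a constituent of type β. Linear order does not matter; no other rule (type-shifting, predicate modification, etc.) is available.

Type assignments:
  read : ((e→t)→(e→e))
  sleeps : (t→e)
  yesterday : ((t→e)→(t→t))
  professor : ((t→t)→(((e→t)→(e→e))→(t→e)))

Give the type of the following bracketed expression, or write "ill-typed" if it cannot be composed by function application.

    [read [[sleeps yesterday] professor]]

(t→e)

[sleeps yesterday]: ((t→e)→(t→t)) applied to (t→e) yields (t→t).
[[sleeps yesterday] professor]: ((t→t)→(((e→t)→(e→e))→(t→e))) applied to (t→t) yields (((e→t)→(e→e))→(t→e)).
[read [[sleeps yesterday] professor]]: (((e→t)→(e→e))→(t→e)) applied to ((e→t)→(e→e)) yields (t→e).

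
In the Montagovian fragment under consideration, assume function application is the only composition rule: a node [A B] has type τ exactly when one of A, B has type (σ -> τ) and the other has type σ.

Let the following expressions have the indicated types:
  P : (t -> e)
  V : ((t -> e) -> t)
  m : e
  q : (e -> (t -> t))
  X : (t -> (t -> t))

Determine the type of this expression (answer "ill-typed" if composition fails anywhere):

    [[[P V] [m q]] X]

At [P V], V : ((t -> e) -> t) takes P : (t -> e), giving t.
At [m q], q : (e -> (t -> t)) takes m : e, giving (t -> t).
At [[P V] [m q]], [m q] : (t -> t) takes [P V] : t, giving t.
At [[[P V] [m q]] X], X : (t -> (t -> t)) takes [[P V] [m q]] : t, giving (t -> t).

(t -> t)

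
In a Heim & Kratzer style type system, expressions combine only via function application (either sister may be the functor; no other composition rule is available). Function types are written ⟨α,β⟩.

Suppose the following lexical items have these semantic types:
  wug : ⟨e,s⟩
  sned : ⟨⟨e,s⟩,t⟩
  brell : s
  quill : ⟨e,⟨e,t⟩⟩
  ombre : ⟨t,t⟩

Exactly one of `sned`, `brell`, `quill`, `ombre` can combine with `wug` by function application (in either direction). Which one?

sned — combines: sned : ⟨⟨e,s⟩,t⟩ takes wug : ⟨e,s⟩ as argument, giving t.
brell : s — no; wug wants e, and brell wants nothing (atomic).
quill : ⟨e,⟨e,t⟩⟩ — no; wug wants e, and quill wants e.
ombre : ⟨t,t⟩ — no; wug wants e, and ombre wants t.

sned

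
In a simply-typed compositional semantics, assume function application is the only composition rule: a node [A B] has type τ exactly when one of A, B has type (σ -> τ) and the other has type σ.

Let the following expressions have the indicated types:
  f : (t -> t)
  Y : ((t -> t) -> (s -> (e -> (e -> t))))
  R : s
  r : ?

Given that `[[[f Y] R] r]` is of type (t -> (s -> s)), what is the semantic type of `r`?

((e -> (e -> t)) -> (t -> (s -> s)))

[[[f Y] R] r] must have type (t -> (s -> s)). The sister [[f Y] R] has type (e -> (e -> t)); that is not a function onto (t -> (s -> s)), so r must be the functor, of type ((e -> (e -> t)) -> (t -> (s -> s))).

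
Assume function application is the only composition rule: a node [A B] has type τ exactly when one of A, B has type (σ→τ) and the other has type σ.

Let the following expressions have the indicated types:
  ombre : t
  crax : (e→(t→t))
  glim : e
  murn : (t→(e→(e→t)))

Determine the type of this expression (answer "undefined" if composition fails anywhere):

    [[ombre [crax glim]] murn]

[crax glim] — crax of type (e→(t→t)) combines with glim of type e: type (t→t).
[ombre [crax glim]] — [crax glim] of type (t→t) combines with ombre of type t: type t.
[[ombre [crax glim]] murn] — murn of type (t→(e→(e→t))) combines with [ombre [crax glim]] of type t: type (e→(e→t)).

(e→(e→t))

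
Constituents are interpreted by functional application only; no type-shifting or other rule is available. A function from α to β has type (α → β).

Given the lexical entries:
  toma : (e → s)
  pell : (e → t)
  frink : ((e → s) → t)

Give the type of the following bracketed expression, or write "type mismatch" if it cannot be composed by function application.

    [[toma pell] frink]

[toma pell]: (e → s) and (e → t) cannot combine by function application — type clash.

type mismatch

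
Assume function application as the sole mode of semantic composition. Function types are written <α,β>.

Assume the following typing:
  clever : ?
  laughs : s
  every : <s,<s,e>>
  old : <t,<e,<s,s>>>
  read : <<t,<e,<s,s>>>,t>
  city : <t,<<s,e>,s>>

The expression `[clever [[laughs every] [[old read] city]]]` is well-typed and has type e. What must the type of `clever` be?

At [clever [[laughs every] [[old read] city]]] (required: e): [[laughs every] [[old read] city]] is s, which is not a function with range e; hence clever is the functor — type <s,e>.

<s,e>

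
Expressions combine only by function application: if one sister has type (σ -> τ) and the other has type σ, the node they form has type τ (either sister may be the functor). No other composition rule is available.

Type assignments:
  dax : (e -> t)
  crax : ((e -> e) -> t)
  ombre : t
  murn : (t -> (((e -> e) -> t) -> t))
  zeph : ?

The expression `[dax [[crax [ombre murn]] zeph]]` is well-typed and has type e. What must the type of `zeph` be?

(t -> ((e -> t) -> e))

[dax [[crax [ombre murn]] zeph]] must have type e. The sister dax has type (e -> t); that is not a function onto e, so [[crax [ombre murn]] zeph] must be the functor, of type ((e -> t) -> e).
[[crax [ombre murn]] zeph] must have type ((e -> t) -> e). The sister [crax [ombre murn]] has type t; that is not a function onto ((e -> t) -> e), so zeph must be the functor, of type (t -> ((e -> t) -> e)).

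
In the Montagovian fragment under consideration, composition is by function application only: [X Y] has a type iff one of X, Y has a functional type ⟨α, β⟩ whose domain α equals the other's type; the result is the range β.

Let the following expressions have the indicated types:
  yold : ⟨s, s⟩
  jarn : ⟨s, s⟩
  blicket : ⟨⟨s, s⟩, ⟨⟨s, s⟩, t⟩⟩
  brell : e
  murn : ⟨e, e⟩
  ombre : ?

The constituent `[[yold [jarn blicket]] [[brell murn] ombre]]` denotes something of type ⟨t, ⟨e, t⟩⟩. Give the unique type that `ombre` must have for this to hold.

⟨e, ⟨t, ⟨t, ⟨e, t⟩⟩⟩⟩

[[yold [jarn blicket]] [[brell murn] ombre]] is required to be ⟨t, ⟨e, t⟩⟩. [yold [jarn blicket]] : t cannot yield ⟨t, ⟨e, t⟩⟩ as functor, so [[brell murn] ombre] : ⟨t, ⟨t, ⟨e, t⟩⟩⟩.
[[brell murn] ombre] is required to be ⟨t, ⟨t, ⟨e, t⟩⟩⟩. [brell murn] : e cannot yield ⟨t, ⟨t, ⟨e, t⟩⟩⟩ as functor, so ombre : ⟨e, ⟨t, ⟨t, ⟨e, t⟩⟩⟩⟩.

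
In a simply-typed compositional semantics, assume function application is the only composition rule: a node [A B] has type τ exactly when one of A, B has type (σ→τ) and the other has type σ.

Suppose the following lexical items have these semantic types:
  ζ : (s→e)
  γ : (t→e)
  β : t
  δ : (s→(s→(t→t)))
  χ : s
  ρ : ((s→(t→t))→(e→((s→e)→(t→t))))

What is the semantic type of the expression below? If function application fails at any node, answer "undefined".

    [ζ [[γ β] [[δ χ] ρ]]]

[γ β]: (t→e) applied to t yields e.
[δ χ]: (s→(s→(t→t))) applied to s yields (s→(t→t)).
[[δ χ] ρ]: ((s→(t→t))→(e→((s→e)→(t→t)))) applied to (s→(t→t)) yields (e→((s→e)→(t→t))).
[[γ β] [[δ χ] ρ]]: (e→((s→e)→(t→t))) applied to e yields ((s→e)→(t→t)).
[ζ [[γ β] [[δ χ] ρ]]]: ((s→e)→(t→t)) applied to (s→e) yields (t→t).

(t→t)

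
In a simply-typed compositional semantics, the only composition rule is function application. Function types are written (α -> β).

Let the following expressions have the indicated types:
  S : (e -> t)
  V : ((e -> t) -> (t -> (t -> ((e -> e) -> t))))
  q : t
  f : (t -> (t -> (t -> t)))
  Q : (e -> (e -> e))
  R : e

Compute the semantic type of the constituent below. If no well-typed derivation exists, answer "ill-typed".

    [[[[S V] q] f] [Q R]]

ill-typed

[S V]: functor V : ((e -> t) -> (t -> (t -> ((e -> e) -> t)))), argument S : (e -> t); result (t -> (t -> ((e -> e) -> t))).
[[S V] q]: functor [S V] : (t -> (t -> ((e -> e) -> t))), argument q : t; result (t -> ((e -> e) -> t)).
At [[[S V] q] f]: neither (t -> ((e -> e) -> t)) nor (t -> (t -> (t -> t))) can take the other as argument; the node is ill-typed.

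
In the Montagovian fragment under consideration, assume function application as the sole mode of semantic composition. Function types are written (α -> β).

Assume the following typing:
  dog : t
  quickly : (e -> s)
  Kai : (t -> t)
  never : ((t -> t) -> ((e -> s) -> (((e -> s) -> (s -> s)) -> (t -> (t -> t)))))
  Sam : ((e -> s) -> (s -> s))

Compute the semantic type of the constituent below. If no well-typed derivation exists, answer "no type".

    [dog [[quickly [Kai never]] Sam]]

[Kai never] — never of type ((t -> t) -> ((e -> s) -> (((e -> s) -> (s -> s)) -> (t -> (t -> t))))) combines with Kai of type (t -> t): type ((e -> s) -> (((e -> s) -> (s -> s)) -> (t -> (t -> t)))).
[quickly [Kai never]] — [Kai never] of type ((e -> s) -> (((e -> s) -> (s -> s)) -> (t -> (t -> t)))) combines with quickly of type (e -> s): type (((e -> s) -> (s -> s)) -> (t -> (t -> t))).
[[quickly [Kai never]] Sam] — [quickly [Kai never]] of type (((e -> s) -> (s -> s)) -> (t -> (t -> t))) combines with Sam of type ((e -> s) -> (s -> s)): type (t -> (t -> t)).
[dog [[quickly [Kai never]] Sam]] — [[quickly [Kai never]] Sam] of type (t -> (t -> t)) combines with dog of type t: type (t -> t).

(t -> t)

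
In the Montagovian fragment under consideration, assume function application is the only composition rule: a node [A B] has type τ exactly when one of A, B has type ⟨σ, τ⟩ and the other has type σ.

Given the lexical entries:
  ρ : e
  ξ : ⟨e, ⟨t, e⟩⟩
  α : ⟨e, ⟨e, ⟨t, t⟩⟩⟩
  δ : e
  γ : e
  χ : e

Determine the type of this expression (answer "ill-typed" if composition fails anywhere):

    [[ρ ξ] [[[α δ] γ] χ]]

ill-typed

[ρ ξ]: ⟨e, ⟨t, e⟩⟩ applied to e yields ⟨t, e⟩.
[α δ]: ⟨e, ⟨e, ⟨t, t⟩⟩⟩ applied to e yields ⟨e, ⟨t, t⟩⟩.
[[α δ] γ]: ⟨e, ⟨t, t⟩⟩ applied to e yields ⟨t, t⟩.
[[[α δ] γ] χ]: ⟨t, t⟩ and e cannot combine by function application — type clash.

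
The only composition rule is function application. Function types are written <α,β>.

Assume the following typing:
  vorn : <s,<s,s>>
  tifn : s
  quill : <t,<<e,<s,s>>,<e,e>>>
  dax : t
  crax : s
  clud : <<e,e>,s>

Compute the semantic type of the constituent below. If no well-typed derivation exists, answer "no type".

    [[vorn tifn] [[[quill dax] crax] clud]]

no type

[vorn tifn] — vorn of type <s,<s,s>> combines with tifn of type s: type <s,s>.
[quill dax] — quill of type <t,<<e,<s,s>>,<e,e>>> combines with dax of type t: type <<e,<s,s>>,<e,e>>.
[[quill dax] crax]: <<e,<s,s>>,<e,e>> with s — neither is a function whose domain matches the other; composition fails here.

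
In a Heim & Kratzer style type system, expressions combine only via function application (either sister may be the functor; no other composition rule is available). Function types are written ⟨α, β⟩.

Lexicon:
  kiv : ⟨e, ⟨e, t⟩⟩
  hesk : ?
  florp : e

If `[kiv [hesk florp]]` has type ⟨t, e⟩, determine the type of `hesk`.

⟨e, ⟨⟨e, ⟨e, t⟩⟩, ⟨t, e⟩⟩⟩

At [kiv [hesk florp]] (required: ⟨t, e⟩): kiv is ⟨e, ⟨e, t⟩⟩, which is not a function with range ⟨t, e⟩; hence [hesk florp] is the functor — type ⟨⟨e, ⟨e, t⟩⟩, ⟨t, e⟩⟩.
At [hesk florp] (required: ⟨⟨e, ⟨e, t⟩⟩, ⟨t, e⟩⟩): florp is e, which is not a function with range ⟨⟨e, ⟨e, t⟩⟩, ⟨t, e⟩⟩; hence hesk is the functor — type ⟨e, ⟨⟨e, ⟨e, t⟩⟩, ⟨t, e⟩⟩⟩.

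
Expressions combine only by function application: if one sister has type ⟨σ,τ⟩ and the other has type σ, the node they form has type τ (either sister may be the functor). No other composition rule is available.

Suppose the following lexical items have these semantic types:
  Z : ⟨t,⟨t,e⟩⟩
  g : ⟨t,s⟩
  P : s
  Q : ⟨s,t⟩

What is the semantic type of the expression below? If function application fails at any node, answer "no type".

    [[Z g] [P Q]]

[Z g]: ⟨t,⟨t,e⟩⟩ with ⟨t,s⟩ — neither is a function whose domain matches the other; composition fails here.

no type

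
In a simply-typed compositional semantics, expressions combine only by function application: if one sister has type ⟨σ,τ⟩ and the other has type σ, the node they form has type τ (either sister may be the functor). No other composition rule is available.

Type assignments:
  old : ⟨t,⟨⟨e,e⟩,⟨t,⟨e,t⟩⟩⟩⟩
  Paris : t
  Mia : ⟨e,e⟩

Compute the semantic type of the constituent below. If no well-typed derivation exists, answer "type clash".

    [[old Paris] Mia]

At [old Paris], old : ⟨t,⟨⟨e,e⟩,⟨t,⟨e,t⟩⟩⟩⟩ takes Paris : t, giving ⟨⟨e,e⟩,⟨t,⟨e,t⟩⟩⟩.
At [[old Paris] Mia], [old Paris] : ⟨⟨e,e⟩,⟨t,⟨e,t⟩⟩⟩ takes Mia : ⟨e,e⟩, giving ⟨t,⟨e,t⟩⟩.

⟨t,⟨e,t⟩⟩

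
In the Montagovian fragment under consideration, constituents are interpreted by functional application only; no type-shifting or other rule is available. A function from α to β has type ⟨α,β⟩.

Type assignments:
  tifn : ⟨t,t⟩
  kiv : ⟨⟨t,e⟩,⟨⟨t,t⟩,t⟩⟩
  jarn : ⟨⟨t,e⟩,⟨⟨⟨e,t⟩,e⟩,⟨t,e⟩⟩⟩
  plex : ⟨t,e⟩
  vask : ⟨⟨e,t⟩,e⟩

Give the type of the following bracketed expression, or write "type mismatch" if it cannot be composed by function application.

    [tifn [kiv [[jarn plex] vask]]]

t

[jarn plex] — jarn of type ⟨⟨t,e⟩,⟨⟨⟨e,t⟩,e⟩,⟨t,e⟩⟩⟩ combines with plex of type ⟨t,e⟩: type ⟨⟨⟨e,t⟩,e⟩,⟨t,e⟩⟩.
[[jarn plex] vask] — [jarn plex] of type ⟨⟨⟨e,t⟩,e⟩,⟨t,e⟩⟩ combines with vask of type ⟨⟨e,t⟩,e⟩: type ⟨t,e⟩.
[kiv [[jarn plex] vask]] — kiv of type ⟨⟨t,e⟩,⟨⟨t,t⟩,t⟩⟩ combines with [[jarn plex] vask] of type ⟨t,e⟩: type ⟨⟨t,t⟩,t⟩.
[tifn [kiv [[jarn plex] vask]]] — [kiv [[jarn plex] vask]] of type ⟨⟨t,t⟩,t⟩ combines with tifn of type ⟨t,t⟩: type t.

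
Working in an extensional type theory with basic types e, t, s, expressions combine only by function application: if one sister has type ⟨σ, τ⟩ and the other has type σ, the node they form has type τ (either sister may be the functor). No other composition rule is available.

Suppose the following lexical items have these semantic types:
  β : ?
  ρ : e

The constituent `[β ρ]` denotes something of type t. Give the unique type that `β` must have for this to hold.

[β ρ] is required to be t. ρ : e cannot yield t as functor, so β : ⟨e, t⟩.

⟨e, t⟩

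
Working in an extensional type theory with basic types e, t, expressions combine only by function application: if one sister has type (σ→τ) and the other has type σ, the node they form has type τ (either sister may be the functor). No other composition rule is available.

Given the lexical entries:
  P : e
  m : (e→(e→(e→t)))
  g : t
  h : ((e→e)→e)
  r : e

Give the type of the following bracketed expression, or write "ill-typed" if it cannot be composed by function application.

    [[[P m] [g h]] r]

ill-typed

[P m] — m of type (e→(e→(e→t))) combines with P of type e: type (e→(e→t)).
[g h]: t and ((e→e)→e) cannot combine by function application — type clash.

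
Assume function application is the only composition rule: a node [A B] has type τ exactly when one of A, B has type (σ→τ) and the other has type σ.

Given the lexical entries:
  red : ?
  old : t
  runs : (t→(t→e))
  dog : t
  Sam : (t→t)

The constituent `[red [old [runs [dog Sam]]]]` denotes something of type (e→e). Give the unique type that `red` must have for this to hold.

(e→(e→e))

[red [old [runs [dog Sam]]]] is required to be (e→e). [old [runs [dog Sam]]] : e cannot yield (e→e) as functor, so red : (e→(e→e)).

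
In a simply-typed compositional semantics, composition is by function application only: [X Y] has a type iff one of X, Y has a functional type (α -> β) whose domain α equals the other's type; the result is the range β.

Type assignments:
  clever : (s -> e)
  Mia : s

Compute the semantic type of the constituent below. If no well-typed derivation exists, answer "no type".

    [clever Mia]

e

At [clever Mia], clever : (s -> e) takes Mia : s, giving e.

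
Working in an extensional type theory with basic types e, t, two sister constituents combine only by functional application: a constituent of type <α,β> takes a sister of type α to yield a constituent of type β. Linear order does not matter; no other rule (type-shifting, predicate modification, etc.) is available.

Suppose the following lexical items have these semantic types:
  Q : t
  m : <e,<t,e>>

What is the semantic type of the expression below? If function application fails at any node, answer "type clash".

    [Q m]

[Q m]: t and <e,<t,e>> cannot combine by function application — type clash.

type clash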